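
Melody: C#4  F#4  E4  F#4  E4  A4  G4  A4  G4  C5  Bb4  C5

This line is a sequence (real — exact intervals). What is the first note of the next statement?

Bb4

The 4-note cells begin on C#4, E4, G4 — each up a 3rd from the last.
The next head, up a 3rd from G4, is Bb4.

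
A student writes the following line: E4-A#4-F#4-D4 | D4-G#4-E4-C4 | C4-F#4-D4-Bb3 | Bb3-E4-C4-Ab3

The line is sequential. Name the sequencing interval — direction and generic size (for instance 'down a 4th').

Unit = 4 notes; the statements start on E4, D4, C4, Bb3, moving down a 2nd each time.
From E4 to D4: down a 2nd.

down a 2nd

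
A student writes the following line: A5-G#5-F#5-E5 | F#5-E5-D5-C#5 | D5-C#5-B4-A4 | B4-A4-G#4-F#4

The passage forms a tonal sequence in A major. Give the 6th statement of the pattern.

E4 D4 C#4 B3

The 4-note cells begin on A5, F#5, D5, B4 — each down a 3rd from the last.
Continuing the starts: G#4 → E4.
Statement 6 starts on E4 and keeps the same diatonic contour: E4 D4 C#4 B3.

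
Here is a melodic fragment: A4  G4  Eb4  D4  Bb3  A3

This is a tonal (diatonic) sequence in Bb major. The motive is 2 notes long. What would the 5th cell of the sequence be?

Unit = 2 notes; the statements start on A4, Eb4, Bb3, moving down a 4th each time.
Carrying on: F3 → C3.
Statement 5 starts on C3 and keeps the same diatonic contour: C3 Bb2.

C3 Bb2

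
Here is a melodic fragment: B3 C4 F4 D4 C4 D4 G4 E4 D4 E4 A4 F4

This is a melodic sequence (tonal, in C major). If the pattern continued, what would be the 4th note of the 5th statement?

A4

Grouping in 4s, the 4th note of each cell is D4, E4, F4.
Each moves up a 2nd. Continuing: G4 → A4.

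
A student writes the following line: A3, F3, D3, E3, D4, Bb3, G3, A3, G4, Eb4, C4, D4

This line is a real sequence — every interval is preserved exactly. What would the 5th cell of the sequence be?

Taking 4-note groups, the heads are A3, D4, G4: the pattern moves up a 4th.
Continuing the starts: C5 → F5.
Statement 5 starts on F5 and keeps the same exact contour: F5 Db5 Bb4 C5.

F5 Db5 Bb4 C5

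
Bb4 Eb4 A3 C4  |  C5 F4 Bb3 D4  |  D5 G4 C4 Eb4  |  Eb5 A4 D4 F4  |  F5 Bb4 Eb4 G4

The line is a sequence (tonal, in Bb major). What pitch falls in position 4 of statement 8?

C5

With 4-note cells, note 4 of each statement runs C4, D4, Eb4, F4, G4.
Extending up a 2nd: A4 → Bb4 → C5.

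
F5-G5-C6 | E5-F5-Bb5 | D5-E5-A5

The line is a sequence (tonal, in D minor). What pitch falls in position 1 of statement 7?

G4

Grouping in 3s, the 1st note of each cell is F5, E5, D5.
Each moves down a 2nd. Continuing: C5 → Bb4 → A4 → G4.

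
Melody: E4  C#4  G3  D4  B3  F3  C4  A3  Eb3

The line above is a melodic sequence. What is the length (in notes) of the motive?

3

There are 9 notes; a 3-note unit gives 3 cells:
E4 C#4 G3 | D4 B3 F3 | C4 A3 Eb3
Each cell is the previous one down a 2nd — so the unit is 3 notes.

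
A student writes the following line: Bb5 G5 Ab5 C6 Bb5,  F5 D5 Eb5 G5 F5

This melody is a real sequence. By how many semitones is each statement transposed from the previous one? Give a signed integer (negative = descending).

Taking 5-note groups, the heads are Bb5, F5: the pattern moves down a 4th.
Counting half-steps from Bb5 to F5: -5.

-5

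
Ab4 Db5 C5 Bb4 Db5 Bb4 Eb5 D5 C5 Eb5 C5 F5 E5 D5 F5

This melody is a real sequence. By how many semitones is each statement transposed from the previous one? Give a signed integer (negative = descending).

2

Unit = 5 notes; the statements start on Ab4, Bb4, C5, moving up a 2nd each time.
Counting half-steps from Ab4 to Bb4: 2.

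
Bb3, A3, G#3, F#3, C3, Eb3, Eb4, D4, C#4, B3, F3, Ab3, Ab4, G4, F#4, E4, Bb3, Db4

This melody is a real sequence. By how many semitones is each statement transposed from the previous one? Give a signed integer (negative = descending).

5

With a 6-note motive the entries are Bb3, Eb4, Ab4, each up a 4th from the previous.
Bb3→Eb4 is 63 − 58 = 5 semitones.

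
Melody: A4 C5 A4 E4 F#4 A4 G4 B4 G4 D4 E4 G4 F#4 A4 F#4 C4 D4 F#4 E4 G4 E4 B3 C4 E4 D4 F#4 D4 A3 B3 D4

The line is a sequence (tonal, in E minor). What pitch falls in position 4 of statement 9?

Grouping in 6s, the 4th note of each cell is E4, D4, C4, B3, A3.
Carrying that down a 2nd forward: G3 → F#3 → E3 → D3.

D3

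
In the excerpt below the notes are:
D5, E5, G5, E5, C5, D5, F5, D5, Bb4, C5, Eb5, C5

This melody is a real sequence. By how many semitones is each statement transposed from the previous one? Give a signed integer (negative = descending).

-2

Unit = 4 notes; the statements start on D5, C5, Bb4, moving down a 2nd each time.
D5→C5 is 72 − 74 = -2 semitones.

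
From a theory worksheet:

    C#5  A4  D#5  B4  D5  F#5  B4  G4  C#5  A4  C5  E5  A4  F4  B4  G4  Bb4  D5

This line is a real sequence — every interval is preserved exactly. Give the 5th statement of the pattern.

Taking 6-note groups, the heads are C#5, B4, A4: the pattern moves down a 2nd.
Extending down a 2nd: G4 → F4.
So cell 5 is F4 Db4 G4 Eb4 Gb4 Bb4.

F4 Db4 G4 Eb4 Gb4 Bb4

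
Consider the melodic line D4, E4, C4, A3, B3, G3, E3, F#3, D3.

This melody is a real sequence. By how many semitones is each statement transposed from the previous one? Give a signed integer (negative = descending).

-5

With a 3-note motive the entries are D4, A3, E3, each down a 4th from the previous.
D4→A3 is 57 − 62 = -5 semitones.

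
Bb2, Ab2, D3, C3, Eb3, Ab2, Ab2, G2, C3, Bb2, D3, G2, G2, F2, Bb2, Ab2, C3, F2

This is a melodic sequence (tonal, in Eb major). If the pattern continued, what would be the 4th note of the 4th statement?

The unit is 6 notes. Position-4 pitches of the 3 shown cells: C3, Bb2, Ab2.
From Ab2, down a 2nd gives G2.

G2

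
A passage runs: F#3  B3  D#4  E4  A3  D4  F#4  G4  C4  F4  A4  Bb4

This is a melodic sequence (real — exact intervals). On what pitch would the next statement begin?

Eb4

Taking 4-note groups, the heads are F#3, A3, C4: the pattern moves up a 3rd.
The next head, up a 3rd from C4, is Eb4.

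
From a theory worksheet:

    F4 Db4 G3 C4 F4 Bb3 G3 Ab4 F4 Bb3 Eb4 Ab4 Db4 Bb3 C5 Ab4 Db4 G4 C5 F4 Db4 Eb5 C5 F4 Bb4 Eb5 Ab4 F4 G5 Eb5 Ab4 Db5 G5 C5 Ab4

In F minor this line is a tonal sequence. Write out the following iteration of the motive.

With a 7-note motive the entries are F4, Ab4, C5, Eb5, G5, each up a 3rd from the previous.
From Bb5 the diatonic shape gives Bb5 G5 C5 F5 Bb5 Eb5 C5.

Bb5 G5 C5 F5 Bb5 Eb5 C5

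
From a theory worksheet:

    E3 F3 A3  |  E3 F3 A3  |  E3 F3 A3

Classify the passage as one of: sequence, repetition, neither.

repetition

Each 3-note cell is identical (E3 F3 A3), restated at the same pitch.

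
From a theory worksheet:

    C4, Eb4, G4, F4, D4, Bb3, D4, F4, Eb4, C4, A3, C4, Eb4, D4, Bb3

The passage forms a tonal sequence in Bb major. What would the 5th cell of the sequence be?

With a 5-note motive the entries are C4, Bb3, A3, each down a 2nd from the previous.
Continuing the starts: G3 → F3.
From F3 the diatonic shape gives F3 A3 C4 Bb3 G3.

F3 A3 C4 Bb3 G3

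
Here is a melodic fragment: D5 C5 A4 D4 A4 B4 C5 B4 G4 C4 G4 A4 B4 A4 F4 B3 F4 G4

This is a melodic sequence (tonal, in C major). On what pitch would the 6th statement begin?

Taking 6-note groups, the heads are D5, C5, B4: the pattern moves down a 2nd.
Extending the heads down a 2nd: A4 → G4 → F4.

F4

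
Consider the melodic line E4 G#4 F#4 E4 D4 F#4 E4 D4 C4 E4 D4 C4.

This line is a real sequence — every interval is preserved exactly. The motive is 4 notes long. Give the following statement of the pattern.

Bb3 D4 C4 Bb3

With a 4-note motive the entries are E4, D4, C4, each down a 2nd from the previous.
From Bb3 the exact shape gives Bb3 D4 C4 Bb3.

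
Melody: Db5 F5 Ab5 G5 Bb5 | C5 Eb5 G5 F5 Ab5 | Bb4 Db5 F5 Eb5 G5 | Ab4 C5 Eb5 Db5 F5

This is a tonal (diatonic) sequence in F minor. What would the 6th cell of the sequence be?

With a 5-note motive the entries are Db5, C5, Bb4, Ab4, each down a 2nd from the previous.
Carrying on: G4 → F4.
So cell 6 is F4 Ab4 C5 Bb4 Db5.

F4 Ab4 C5 Bb4 Db5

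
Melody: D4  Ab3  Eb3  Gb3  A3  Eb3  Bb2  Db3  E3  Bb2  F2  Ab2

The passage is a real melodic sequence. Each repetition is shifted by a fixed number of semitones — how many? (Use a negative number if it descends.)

-5

Taking 4-note groups, the heads are D4, A3, E3: the pattern moves down a 4th.
D4→A3 is 57 − 62 = -5 semitones.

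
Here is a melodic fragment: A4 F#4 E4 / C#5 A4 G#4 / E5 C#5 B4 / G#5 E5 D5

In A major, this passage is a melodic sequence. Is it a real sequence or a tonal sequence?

Every note is diatonic to A major.
Cell 1 has -3 semitones from note 1 to 2, but cell 2 has -4 — the interval quality changes while the contour stays the same, which is the hallmark of a tonal sequence.

tonal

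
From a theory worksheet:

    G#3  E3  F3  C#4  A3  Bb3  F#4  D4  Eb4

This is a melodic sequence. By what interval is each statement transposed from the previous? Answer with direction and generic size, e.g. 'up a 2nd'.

up a 4th

With a 3-note motive the entries are G#3, C#4, F#4, each up a 4th from the previous.
From G#3 to C#4: up a 4th.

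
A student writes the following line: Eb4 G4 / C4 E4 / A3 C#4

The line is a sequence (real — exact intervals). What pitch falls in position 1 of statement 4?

F#3

The unit is 2 notes. Position-1 pitches of the 3 shown cells: Eb4, C4, A3.
One more down a 3rd gives F#3.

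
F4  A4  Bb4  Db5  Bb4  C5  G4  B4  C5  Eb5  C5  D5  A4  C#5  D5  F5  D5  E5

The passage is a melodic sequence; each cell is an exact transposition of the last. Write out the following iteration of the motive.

With a 6-note motive the entries are F4, G4, A4, each up a 2nd from the previous.
Statement 4 starts on B4 and keeps the same exact contour: B4 D#5 E5 G5 E5 F#5.

B4 D#5 E5 G5 E5 F#5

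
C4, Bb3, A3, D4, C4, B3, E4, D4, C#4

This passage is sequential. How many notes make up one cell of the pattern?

Try groups of 3 (3 cells in 9 notes):
C4 Bb3 A3 | D4 C4 B3 | E4 D4 C#4
Every group is a transposition up a 2nd of the one before; no shorter unit works.

3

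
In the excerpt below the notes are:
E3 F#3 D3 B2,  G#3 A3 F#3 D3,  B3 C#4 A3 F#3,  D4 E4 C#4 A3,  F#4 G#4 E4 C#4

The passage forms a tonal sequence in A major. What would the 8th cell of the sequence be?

With a 4-note motive the entries are E3, G#3, B3, D4, F#4, each up a 3rd from the previous.
Extending up a 3rd: A4 → C#5 → E5.
So cell 8 is E5 F#5 D5 B4.

E5 F#5 D5 B4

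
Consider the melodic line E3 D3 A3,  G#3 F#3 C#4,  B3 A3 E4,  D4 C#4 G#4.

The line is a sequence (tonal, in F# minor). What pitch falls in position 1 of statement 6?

A4

Grouping in 3s, the 1st note of each cell is E3, G#3, B3, D4.
Carrying that up a 3rd forward: F#4 → A4.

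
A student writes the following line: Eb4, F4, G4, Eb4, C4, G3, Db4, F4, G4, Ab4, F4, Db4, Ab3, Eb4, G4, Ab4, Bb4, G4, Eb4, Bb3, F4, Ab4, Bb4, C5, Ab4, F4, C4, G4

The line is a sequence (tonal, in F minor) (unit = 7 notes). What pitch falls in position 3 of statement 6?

With 7-note cells, note 3 of each statement runs G4, Ab4, Bb4, C5.
Extending up a 2nd: Db5 → Eb5.

Eb5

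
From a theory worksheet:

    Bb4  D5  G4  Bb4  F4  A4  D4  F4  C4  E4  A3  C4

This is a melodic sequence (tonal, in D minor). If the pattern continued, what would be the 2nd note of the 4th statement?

With 4-note cells, note 2 of each statement runs D5, A4, E4.
Each moves down a 4th; the next is Bb3.

Bb3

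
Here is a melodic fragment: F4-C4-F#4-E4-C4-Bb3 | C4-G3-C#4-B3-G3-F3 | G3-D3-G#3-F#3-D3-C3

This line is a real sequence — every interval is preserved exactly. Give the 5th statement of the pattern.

With a 6-note motive the entries are F4, C4, G3, each down a 4th from the previous.
Carrying on: D3 → A2.
So cell 5 is A2 E2 A#2 G#2 E2 D2.

A2 E2 A#2 G#2 E2 D2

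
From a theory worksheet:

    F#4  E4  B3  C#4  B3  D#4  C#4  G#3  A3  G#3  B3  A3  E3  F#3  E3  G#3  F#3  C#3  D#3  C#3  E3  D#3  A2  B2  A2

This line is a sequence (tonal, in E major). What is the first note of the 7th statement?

A2

The 5-note cells begin on F#4, D#4, B3, G#3, E3 — each down a 3rd from the last.
Extending the heads down a 3rd: C#3 → A2.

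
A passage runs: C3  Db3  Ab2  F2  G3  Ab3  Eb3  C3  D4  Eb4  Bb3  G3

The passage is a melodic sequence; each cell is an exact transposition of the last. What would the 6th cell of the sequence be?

B5 C6 G5 E5

With a 4-note motive the entries are C3, G3, D4, each up a 5th from the previous.
Extending up a 5th: A4 → E5 → B5.
So cell 6 is B5 C6 G5 E5.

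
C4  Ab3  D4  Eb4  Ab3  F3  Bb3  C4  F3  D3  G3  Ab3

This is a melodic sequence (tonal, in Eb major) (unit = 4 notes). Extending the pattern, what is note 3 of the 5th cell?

The unit is 4 notes. Position-3 pitches of the 3 shown cells: D4, Bb3, G3.
Each moves down a 3rd. Continuing: Eb3 → C3.

C3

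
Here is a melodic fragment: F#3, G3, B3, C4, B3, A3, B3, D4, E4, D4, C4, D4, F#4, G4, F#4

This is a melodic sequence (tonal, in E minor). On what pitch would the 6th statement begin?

Unit = 5 notes; the statements start on F#3, A3, C4, moving up a 3rd each time.
Extending the heads up a 3rd: E4 → G4 → B4.

B4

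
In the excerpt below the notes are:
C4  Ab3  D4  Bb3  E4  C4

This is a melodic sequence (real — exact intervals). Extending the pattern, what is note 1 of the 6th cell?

A#4

Grouping in 2s, the 1st note of each cell is C4, D4, E4.
Carrying that up a 2nd forward: F#4 → G#4 → A#4.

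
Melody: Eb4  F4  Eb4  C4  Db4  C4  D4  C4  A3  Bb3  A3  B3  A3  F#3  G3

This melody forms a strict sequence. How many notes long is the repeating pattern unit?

5

15 notes total. Splitting into 3 groups of 5:
Eb4 F4 Eb4 C4 Db4 | C4 D4 C4 A3 Bb3 | A3 B3 A3 F#3 G3
Every group is a transposition down a 3rd of the one before; no shorter unit works.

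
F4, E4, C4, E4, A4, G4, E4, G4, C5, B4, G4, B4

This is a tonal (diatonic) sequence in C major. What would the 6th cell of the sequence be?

With a 4-note motive the entries are F4, A4, C5, each up a 3rd from the previous.
Carrying on: E5 → G5 → B5.
From B5 the diatonic shape gives B5 A5 F5 A5.

B5 A5 F5 A5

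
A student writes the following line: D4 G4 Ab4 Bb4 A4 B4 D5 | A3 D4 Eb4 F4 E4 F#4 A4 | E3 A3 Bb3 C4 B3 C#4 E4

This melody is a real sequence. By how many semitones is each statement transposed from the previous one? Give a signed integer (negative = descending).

-5

With a 7-note motive the entries are D4, A3, E3, each down a 4th from the previous.
D4 to A3 spans -5 semitones.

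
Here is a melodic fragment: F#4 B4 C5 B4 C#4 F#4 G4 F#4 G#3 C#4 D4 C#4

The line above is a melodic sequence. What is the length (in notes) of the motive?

12 notes total. Splitting into 3 groups of 4:
F#4 B4 C5 B4 | C#4 F#4 G4 F#4 | G#3 C#4 D4 C#4
Every group is a transposition down a 4th of the one before; no shorter unit works.

4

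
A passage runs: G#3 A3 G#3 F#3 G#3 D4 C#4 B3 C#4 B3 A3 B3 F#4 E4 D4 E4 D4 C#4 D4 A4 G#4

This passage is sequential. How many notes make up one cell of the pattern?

There are 21 notes; a 7-note unit gives 3 cells:
G#3 A3 G#3 F#3 G#3 D4 C#4 | B3 C#4 B3 A3 B3 F#4 E4 | D4 E4 D4 C#4 D4 A4 G#4
Every group is a transposition up a 3rd of the one before; no shorter unit works.

7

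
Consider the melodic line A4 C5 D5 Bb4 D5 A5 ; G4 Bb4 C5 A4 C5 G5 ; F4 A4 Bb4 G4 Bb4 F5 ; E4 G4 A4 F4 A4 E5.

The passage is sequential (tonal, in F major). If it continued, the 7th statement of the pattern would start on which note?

Bb3

With a 6-note motive the entries are A4, G4, F4, E4, each down a 2nd from the previous.
Extending the heads down a 2nd: D4 → C4 → Bb3.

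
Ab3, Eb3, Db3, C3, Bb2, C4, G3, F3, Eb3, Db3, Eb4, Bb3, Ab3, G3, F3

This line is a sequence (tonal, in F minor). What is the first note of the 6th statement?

Db5

With a 5-note motive the entries are Ab3, C4, Eb4, each up a 3rd from the previous.
Continuing: G4 → Bb4 → Db5. Statement 6 starts on Db5.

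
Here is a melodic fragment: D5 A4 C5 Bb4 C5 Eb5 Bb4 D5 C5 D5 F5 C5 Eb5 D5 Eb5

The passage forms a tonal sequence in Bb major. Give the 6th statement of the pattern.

The 5-note cells begin on D5, Eb5, F5 — each up a 2nd from the last.
Extending up a 2nd: G5 → A5 → Bb5.
So cell 6 is Bb5 F5 A5 G5 A5.

Bb5 F5 A5 G5 A5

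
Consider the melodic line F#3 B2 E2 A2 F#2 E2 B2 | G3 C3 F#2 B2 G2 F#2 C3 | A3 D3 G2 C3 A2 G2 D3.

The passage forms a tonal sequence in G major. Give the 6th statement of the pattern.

Unit = 7 notes; the statements start on F#3, G3, A3, moving up a 2nd each time.
Carrying on: B3 → C4 → D4.
So cell 6 is D4 G3 C3 F#3 D3 C3 G3.

D4 G3 C3 F#3 D3 C3 G3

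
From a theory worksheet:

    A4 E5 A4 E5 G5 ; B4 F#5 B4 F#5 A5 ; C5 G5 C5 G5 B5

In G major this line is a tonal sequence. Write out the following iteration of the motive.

Unit = 5 notes; the statements start on A4, B4, C5, moving up a 2nd each time.
So cell 4 is D5 A5 D5 A5 C6.

D5 A5 D5 A5 C6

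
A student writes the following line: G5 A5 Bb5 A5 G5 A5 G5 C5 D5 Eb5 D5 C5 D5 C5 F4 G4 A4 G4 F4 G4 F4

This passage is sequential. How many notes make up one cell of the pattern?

Try groups of 7 (3 cells in 21 notes):
G5 A5 Bb5 A5 G5 A5 G5 | C5 D5 Eb5 D5 C5 D5 C5 | F4 G4 A4 G4 F4 G4 F4
Every group is a transposition down a 5th of the one before; no shorter unit works.

7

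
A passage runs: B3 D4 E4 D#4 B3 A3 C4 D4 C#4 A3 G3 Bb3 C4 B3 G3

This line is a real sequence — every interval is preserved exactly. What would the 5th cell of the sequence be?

Taking 5-note groups, the heads are B3, A3, G3: the pattern moves down a 2nd.
Carrying on: F3 → Eb3.
Statement 5 starts on Eb3 and keeps the same exact contour: Eb3 Gb3 Ab3 G3 Eb3.

Eb3 Gb3 Ab3 G3 Eb3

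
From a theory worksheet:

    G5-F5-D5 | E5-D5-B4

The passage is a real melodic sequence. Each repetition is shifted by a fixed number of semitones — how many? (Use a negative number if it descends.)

With a 3-note motive the entries are G5, E5, each down a 3rd from the previous.
G5 to E5 spans -3 semitones.

-3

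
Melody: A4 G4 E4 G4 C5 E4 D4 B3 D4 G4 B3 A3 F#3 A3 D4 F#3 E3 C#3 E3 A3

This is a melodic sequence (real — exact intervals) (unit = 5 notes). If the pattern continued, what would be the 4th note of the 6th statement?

Grouping in 5s, the 4th note of each cell is G4, D4, A3, E3.
Each moves down a 4th. Continuing: B2 → F#2.

F#2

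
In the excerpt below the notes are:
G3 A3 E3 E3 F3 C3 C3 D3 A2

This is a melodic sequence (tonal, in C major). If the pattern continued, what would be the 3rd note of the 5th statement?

D2

The unit is 3 notes. Position-3 pitches of the 3 shown cells: E3, C3, A2.
Each moves down a 3rd. Continuing: F2 → D2.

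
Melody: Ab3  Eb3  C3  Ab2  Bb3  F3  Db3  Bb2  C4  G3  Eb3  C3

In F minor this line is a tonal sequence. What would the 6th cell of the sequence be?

F4 C4 Ab3 F3

The 4-note cells begin on Ab3, Bb3, C4 — each up a 2nd from the last.
Carrying on: Db4 → Eb4 → F4.
From F4 the diatonic shape gives F4 C4 Ab3 F3.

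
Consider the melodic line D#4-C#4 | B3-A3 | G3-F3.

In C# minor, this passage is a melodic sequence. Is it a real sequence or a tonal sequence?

Each cell has the same semitone pattern (-2,) — intervals are preserved exactly.
And G3 lies outside C# minor, so the sequence is real rather than tonal.

real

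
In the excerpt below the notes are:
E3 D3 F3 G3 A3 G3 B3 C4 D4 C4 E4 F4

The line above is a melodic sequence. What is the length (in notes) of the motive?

12 notes total. Splitting into 3 groups of 4:
E3 D3 F3 G3 | A3 G3 B3 C4 | D4 C4 E4 F4
Each cell is the previous one up a 4th — so the unit is 4 notes.

4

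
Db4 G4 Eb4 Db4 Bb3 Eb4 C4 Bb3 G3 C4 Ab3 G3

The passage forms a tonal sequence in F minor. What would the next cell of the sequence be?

Eb3 Ab3 F3 Eb3

Unit = 4 notes; the statements start on Db4, Bb3, G3, moving down a 3rd each time.
Statement 4 starts on Eb3 and keeps the same diatonic contour: Eb3 Ab3 F3 Eb3.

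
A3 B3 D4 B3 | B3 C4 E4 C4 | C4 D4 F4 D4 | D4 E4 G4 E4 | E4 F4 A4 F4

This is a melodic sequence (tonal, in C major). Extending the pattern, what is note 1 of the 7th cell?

G4

The unit is 4 notes. Position-1 pitches of the 5 shown cells: A3, B3, C4, D4, E4.
Extending up a 2nd: F4 → G4.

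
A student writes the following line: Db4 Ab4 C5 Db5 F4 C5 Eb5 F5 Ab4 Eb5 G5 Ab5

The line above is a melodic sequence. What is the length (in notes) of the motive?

4

Try groups of 4 (3 cells in 12 notes):
Db4 Ab4 C5 Db5 | F4 C5 Eb5 F5 | Ab4 Eb5 G5 Ab5
Each cell is the previous one up a 3rd — so the unit is 4 notes.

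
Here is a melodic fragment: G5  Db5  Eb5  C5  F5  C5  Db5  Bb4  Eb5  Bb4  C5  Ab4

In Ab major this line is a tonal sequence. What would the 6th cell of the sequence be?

Bb4 F4 G4 Eb4

Unit = 4 notes; the statements start on G5, F5, Eb5, moving down a 2nd each time.
Extending down a 2nd: Db5 → C5 → Bb4.
From Bb4 the diatonic shape gives Bb4 F4 G4 Eb4.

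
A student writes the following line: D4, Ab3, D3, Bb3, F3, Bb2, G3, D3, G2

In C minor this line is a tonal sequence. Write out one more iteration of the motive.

Eb3 Bb2 Eb2

Taking 3-note groups, the heads are D4, Bb3, G3: the pattern moves down a 3rd.
Statement 4 starts on Eb3 and keeps the same diatonic contour: Eb3 Bb2 Eb2.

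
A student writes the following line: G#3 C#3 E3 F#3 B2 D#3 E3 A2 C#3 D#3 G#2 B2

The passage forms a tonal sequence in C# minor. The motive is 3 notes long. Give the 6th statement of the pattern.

The 3-note cells begin on G#3, F#3, E3, D#3 — each down a 2nd from the last.
Extending down a 2nd: C#3 → B2.
So cell 6 is B2 E2 G#2.

B2 E2 G#2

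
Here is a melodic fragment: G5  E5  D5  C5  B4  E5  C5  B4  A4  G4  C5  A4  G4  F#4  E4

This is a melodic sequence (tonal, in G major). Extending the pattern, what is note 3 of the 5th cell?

With 5-note cells, note 3 of each statement runs D5, B4, G4.
Carrying that down a 3rd forward: E4 → C4.

C4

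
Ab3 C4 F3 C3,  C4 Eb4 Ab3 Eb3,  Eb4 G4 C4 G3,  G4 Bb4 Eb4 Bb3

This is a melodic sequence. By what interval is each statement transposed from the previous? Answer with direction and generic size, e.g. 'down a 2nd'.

Taking 4-note groups, the heads are Ab3, C4, Eb4, G4: the pattern moves up a 3rd.
From Ab3 to C4: up a 3rd.

up a 3rd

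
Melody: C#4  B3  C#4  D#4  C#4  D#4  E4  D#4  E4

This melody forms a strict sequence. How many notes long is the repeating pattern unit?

Try groups of 3 (3 cells in 9 notes):
C#4 B3 C#4 | D#4 C#4 D#4 | E4 D#4 E4
Every group is a transposition up a 2nd of the one before; no shorter unit works.

3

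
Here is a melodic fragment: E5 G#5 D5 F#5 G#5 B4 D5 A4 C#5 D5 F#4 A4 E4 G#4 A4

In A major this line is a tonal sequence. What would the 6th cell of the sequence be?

With a 5-note motive the entries are E5, B4, F#4, each down a 4th from the previous.
Carrying on: C#4 → G#3 → D3.
From D3 the diatonic shape gives D3 F#3 C#3 E3 F#3.

D3 F#3 C#3 E3 F#3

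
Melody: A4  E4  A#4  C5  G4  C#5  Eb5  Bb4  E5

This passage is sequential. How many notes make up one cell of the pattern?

Try groups of 3 (3 cells in 9 notes):
A4 E4 A#4 | C5 G4 C#5 | Eb5 Bb4 E5
Every group is a transposition up a 3rd of the one before; no shorter unit works.

3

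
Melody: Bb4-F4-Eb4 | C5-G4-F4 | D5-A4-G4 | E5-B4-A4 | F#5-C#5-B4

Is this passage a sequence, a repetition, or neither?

Each 3-note cell is the previous one transposed up a 2nd.

sequence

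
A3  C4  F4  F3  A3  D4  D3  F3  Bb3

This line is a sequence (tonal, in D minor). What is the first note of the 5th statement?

With a 3-note motive the entries are A3, F3, D3, each down a 3rd from the previous.
Extending the heads down a 3rd: Bb2 → G2.

G2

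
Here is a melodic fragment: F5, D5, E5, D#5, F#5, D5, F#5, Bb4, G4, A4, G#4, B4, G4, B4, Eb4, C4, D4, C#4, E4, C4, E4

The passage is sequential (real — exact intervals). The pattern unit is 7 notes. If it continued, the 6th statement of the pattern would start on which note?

Gb2

The 7-note cells begin on F5, Bb4, Eb4 — each down a 5th from the last.
Continuing: Ab3 → Db3 → Gb2. Statement 6 starts on Gb2.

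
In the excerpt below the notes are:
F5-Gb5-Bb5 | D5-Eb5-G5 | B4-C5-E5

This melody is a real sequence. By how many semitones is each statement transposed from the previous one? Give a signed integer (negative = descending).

Unit = 3 notes; the statements start on F5, D5, B4, moving down a 3rd each time.
Counting half-steps from F5 to D5: -3.

-3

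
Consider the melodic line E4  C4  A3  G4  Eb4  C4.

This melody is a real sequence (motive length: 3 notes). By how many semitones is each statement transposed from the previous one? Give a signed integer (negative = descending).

3

Unit = 3 notes; the statements start on E4, G4, moving up a 3rd each time.
Counting half-steps from E4 to G4: 3.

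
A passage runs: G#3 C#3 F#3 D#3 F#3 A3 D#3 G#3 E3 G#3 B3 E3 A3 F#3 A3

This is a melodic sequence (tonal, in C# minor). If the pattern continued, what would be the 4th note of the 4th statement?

G#3

The unit is 5 notes. Position-4 pitches of the 3 shown cells: D#3, E3, F#3.
One more up a 2nd gives G#3.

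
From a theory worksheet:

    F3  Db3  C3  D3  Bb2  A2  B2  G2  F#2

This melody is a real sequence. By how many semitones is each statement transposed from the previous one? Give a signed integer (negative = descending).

Taking 3-note groups, the heads are F3, D3, B2: the pattern moves down a 3rd.
Counting half-steps from F3 to D3: -3.

-3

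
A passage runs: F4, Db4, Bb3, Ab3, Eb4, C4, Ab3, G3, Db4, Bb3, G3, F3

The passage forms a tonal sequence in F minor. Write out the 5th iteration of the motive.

With a 4-note motive the entries are F4, Eb4, Db4, each down a 2nd from the previous.
Continuing the starts: C4 → Bb3.
From Bb3 the diatonic shape gives Bb3 G3 Eb3 Db3.

Bb3 G3 Eb3 Db3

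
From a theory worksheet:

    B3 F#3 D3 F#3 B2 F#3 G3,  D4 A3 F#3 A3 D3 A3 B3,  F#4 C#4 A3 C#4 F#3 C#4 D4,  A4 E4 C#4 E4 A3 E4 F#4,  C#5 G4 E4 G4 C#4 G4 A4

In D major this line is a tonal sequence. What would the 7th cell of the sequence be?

G5 D5 B4 D5 G4 D5 E5

Taking 7-note groups, the heads are B3, D4, F#4, A4, C#5: the pattern moves up a 3rd.
Extending up a 3rd: E5 → G5.
From G5 the diatonic shape gives G5 D5 B4 D5 G4 D5 E5.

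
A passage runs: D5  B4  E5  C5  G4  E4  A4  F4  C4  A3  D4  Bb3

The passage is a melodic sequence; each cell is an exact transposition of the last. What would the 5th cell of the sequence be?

Taking 4-note groups, the heads are D5, G4, C4: the pattern moves down a 5th.
Extending down a 5th: F3 → Bb2.
So cell 5 is Bb2 G2 C3 Ab2.

Bb2 G2 C3 Ab2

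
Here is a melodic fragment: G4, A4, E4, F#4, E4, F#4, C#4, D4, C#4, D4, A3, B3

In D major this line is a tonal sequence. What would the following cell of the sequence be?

A3 B3 F#3 G3

With a 4-note motive the entries are G4, E4, C#4, each down a 3rd from the previous.
From A3 the diatonic shape gives A3 B3 F#3 G3.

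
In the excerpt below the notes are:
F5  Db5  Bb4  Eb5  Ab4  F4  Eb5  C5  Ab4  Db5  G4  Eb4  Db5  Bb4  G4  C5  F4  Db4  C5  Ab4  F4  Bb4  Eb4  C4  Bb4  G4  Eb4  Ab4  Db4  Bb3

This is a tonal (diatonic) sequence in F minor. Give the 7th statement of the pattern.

G4 Eb4 C4 F4 Bb3 G3

Unit = 6 notes; the statements start on F5, Eb5, Db5, C5, Bb4, moving down a 2nd each time.
Continuing the starts: Ab4 → G4.
Statement 7 starts on G4 and keeps the same diatonic contour: G4 Eb4 C4 F4 Bb3 G3.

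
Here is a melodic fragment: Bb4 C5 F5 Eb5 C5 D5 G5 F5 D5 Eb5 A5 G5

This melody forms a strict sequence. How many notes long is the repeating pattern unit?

Try groups of 4 (3 cells in 12 notes):
Bb4 C5 F5 Eb5 | C5 D5 G5 F5 | D5 Eb5 A5 G5
Every group is a transposition up a 2nd of the one before; no shorter unit works.

4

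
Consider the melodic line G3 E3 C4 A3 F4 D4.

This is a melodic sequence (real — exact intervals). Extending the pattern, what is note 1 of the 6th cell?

Grouping in 2s, the 1st note of each cell is G3, C4, F4.
Each moves up a 4th. Continuing: Bb4 → Eb5 → Ab5.

Ab5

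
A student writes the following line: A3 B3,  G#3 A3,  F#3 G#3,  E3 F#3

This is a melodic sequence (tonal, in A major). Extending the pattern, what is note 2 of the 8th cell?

The unit is 2 notes. Position-2 pitches of the 4 shown cells: B3, A3, G#3, F#3.
Each moves down a 2nd. Continuing: E3 → D3 → C#3 → B2.

B2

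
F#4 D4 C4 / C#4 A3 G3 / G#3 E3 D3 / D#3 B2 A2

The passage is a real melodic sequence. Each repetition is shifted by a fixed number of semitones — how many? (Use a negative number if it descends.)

-5

Unit = 3 notes; the statements start on F#4, C#4, G#3, D#3, moving down a 4th each time.
Counting half-steps from F#4 to C#4: -5.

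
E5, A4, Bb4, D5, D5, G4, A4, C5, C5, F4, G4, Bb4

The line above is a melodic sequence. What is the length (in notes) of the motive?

4

There are 12 notes; a 4-note unit gives 3 cells:
E5 A4 Bb4 D5 | D5 G4 A4 C5 | C5 F4 G4 Bb4
Each cell is the previous one down a 2nd — so the unit is 4 notes.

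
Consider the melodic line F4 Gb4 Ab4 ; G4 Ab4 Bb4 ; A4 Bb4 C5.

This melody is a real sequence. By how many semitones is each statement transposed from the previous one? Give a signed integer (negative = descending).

2

With a 3-note motive the entries are F4, G4, A4, each up a 2nd from the previous.
Counting half-steps from F4 to G4: 2.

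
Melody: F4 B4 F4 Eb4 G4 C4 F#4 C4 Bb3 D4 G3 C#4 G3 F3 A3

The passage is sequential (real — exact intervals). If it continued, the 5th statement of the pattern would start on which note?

Unit = 5 notes; the statements start on F4, C4, G3, moving down a 4th each time.
Extending the heads down a 4th: D3 → A2.

A2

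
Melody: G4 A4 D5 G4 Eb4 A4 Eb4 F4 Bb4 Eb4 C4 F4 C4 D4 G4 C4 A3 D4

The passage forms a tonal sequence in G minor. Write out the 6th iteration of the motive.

D3 Eb3 A3 D3 Bb2 Eb3

The 6-note cells begin on G4, Eb4, C4 — each down a 3rd from the last.
Extending down a 3rd: A3 → F3 → D3.
So cell 6 is D3 Eb3 A3 D3 Bb2 Eb3.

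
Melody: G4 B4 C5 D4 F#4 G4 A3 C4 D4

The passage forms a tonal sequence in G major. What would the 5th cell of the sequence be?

Taking 3-note groups, the heads are G4, D4, A3: the pattern moves down a 4th.
Extending down a 4th: E3 → B2.
So cell 5 is B2 D3 E3.

B2 D3 E3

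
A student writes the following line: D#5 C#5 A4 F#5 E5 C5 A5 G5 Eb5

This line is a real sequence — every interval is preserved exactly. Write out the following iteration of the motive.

C6 Bb5 Gb5

The 3-note cells begin on D#5, F#5, A5 — each up a 3rd from the last.
Statement 4 starts on C6 and keeps the same exact contour: C6 Bb5 Gb5.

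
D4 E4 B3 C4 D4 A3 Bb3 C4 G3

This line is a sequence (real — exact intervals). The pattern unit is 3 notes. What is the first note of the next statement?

Ab3

With a 3-note motive the entries are D4, C4, Bb3, each down a 2nd from the previous.
One more step down a 2nd gives Ab3.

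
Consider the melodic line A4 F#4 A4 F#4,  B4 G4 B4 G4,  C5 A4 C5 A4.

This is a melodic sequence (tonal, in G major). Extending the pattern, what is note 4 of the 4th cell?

B4

With 4-note cells, note 4 of each statement runs F#4, G4, A4.
One more up a 2nd gives B4.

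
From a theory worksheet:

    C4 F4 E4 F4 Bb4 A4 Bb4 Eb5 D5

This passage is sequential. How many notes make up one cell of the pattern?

3

There are 9 notes; a 3-note unit gives 3 cells:
C4 F4 E4 | F4 Bb4 A4 | Bb4 Eb5 D5
Every group is a transposition up a 4th of the one before; no shorter unit works.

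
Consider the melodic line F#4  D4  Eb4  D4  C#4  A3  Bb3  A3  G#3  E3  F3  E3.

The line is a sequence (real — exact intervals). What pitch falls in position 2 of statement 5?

F#2

Grouping in 4s, the 2nd note of each cell is D4, A3, E3.
Carrying that down a 4th forward: B2 → F#2.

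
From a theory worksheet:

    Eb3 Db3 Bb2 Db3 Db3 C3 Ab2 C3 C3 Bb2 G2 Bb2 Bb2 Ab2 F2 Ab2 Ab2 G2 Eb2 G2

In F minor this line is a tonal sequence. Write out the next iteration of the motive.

G2 F2 Db2 F2

The 4-note cells begin on Eb3, Db3, C3, Bb2, Ab2 — each down a 2nd from the last.
So cell 6 is G2 F2 Db2 F2.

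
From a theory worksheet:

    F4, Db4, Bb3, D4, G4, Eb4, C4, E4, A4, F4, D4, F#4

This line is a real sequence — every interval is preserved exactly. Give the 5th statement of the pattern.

C#5 A4 F#4 A#4

Unit = 4 notes; the statements start on F4, G4, A4, moving up a 2nd each time.
Carrying on: B4 → C#5.
So cell 5 is C#5 A4 F#4 A#4.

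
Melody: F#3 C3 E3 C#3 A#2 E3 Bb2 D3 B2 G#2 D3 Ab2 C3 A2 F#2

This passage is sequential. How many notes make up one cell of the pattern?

15 notes total. Splitting into 3 groups of 5:
F#3 C3 E3 C#3 A#2 | E3 Bb2 D3 B2 G#2 | D3 Ab2 C3 A2 F#2
Each cell is the previous one down a 2nd — so the unit is 5 notes.

5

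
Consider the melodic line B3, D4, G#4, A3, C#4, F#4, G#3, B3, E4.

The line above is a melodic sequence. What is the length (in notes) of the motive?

9 notes total. Splitting into 3 groups of 3:
B3 D4 G#4 | A3 C#4 F#4 | G#3 B3 E4
Every group is a transposition down a 2nd of the one before; no shorter unit works.

3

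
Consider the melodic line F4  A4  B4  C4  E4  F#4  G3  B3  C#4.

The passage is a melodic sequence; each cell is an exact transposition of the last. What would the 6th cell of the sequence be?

The 3-note cells begin on F4, C4, G3 — each down a 4th from the last.
Carrying on: D3 → A2 → E2.
Statement 6 starts on E2 and keeps the same exact contour: E2 G#2 A#2.

E2 G#2 A#2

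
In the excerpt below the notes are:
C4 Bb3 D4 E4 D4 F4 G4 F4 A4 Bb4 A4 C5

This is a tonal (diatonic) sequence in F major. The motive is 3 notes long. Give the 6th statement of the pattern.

F5 E5 G5

With a 3-note motive the entries are C4, E4, G4, Bb4, each up a 3rd from the previous.
Extending up a 3rd: D5 → F5.
Statement 6 starts on F5 and keeps the same diatonic contour: F5 E5 G5.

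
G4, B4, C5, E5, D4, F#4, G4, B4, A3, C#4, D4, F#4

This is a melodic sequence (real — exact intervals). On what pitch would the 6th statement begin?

F#2

With a 4-note motive the entries are G4, D4, A3, each down a 4th from the previous.
Continuing: E3 → B2 → F#2. Statement 6 starts on F#2.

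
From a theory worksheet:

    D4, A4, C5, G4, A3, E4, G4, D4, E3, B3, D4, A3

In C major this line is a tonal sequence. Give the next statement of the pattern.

Unit = 4 notes; the statements start on D4, A3, E3, moving down a 4th each time.
From B2 the diatonic shape gives B2 F3 A3 E3.

B2 F3 A3 E3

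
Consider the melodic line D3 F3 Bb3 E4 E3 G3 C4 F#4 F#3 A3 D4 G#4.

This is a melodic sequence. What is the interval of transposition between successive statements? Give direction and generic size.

up a 2nd

Taking 4-note groups, the heads are D3, E3, F#3: the pattern moves up a 2nd.
D3 to E3 is up a 2nd.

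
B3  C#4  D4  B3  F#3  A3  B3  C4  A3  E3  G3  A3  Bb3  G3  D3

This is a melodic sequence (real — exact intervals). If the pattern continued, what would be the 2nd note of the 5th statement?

The unit is 5 notes. Position-2 pitches of the 3 shown cells: C#4, B3, A3.
Extending down a 2nd: G3 → F3.

F3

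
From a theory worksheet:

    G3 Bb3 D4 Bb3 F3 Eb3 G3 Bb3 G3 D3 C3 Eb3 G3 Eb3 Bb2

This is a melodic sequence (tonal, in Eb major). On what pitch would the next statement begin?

Taking 5-note groups, the heads are G3, Eb3, C3: the pattern moves down a 3rd.
One more step down a 3rd gives Ab2.

Ab2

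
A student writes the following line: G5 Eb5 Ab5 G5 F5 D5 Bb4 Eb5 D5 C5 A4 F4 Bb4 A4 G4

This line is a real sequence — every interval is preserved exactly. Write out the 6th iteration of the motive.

F#3 D3 G3 F#3 E3

Taking 5-note groups, the heads are G5, D5, A4: the pattern moves down a 4th.
Carrying on: E4 → B3 → F#3.
From F#3 the exact shape gives F#3 D3 G3 F#3 E3.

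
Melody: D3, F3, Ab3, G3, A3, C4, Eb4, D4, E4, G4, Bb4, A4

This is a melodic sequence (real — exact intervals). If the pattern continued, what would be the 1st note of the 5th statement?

F#5

The unit is 4 notes. Position-1 pitches of the 3 shown cells: D3, A3, E4.
Each moves up a 5th. Continuing: B4 → F#5.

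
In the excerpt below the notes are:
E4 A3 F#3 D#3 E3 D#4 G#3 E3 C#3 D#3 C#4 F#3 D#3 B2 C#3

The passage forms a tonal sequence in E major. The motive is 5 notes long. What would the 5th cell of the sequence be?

The 5-note cells begin on E4, D#4, C#4 — each down a 2nd from the last.
Continuing the starts: B3 → A3.
From A3 the diatonic shape gives A3 D#3 B2 G#2 A2.

A3 D#3 B2 G#2 A2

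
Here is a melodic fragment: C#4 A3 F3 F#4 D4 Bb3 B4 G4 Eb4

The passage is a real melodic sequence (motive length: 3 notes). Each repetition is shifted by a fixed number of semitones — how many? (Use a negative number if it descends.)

5

With a 3-note motive the entries are C#4, F#4, B4, each up a 4th from the previous.
C#4→F#4 is 66 − 61 = 5 semitones.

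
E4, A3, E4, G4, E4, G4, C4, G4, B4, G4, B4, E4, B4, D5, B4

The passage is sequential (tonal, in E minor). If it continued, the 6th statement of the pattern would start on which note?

A5

Unit = 5 notes; the statements start on E4, G4, B4, moving up a 3rd each time.
Extending the heads up a 3rd: D5 → F#5 → A5.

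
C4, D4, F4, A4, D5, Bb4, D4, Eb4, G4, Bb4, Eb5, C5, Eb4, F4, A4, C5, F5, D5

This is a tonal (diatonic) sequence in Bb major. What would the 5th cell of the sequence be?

The 6-note cells begin on C4, D4, Eb4 — each up a 2nd from the last.
Carrying on: F4 → G4.
So cell 5 is G4 A4 C5 Eb5 A5 F5.

G4 A4 C5 Eb5 A5 F5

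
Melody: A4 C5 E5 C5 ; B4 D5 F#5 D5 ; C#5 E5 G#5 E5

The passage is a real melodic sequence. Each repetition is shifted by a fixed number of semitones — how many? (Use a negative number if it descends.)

The 4-note cells begin on A4, B4, C#5 — each up a 2nd from the last.
Counting half-steps from A4 to B4: 2.

2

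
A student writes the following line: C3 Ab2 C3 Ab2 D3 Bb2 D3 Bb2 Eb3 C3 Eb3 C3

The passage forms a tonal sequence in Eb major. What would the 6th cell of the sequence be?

Ab3 F3 Ab3 F3

The 4-note cells begin on C3, D3, Eb3 — each up a 2nd from the last.
Carrying on: F3 → G3 → Ab3.
So cell 6 is Ab3 F3 Ab3 F3.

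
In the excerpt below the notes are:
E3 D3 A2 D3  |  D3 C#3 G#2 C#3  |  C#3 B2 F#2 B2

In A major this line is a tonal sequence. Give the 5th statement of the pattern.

Taking 4-note groups, the heads are E3, D3, C#3: the pattern moves down a 2nd.
Carrying on: B2 → A2.
Statement 5 starts on A2 and keeps the same diatonic contour: A2 G#2 D2 G#2.

A2 G#2 D2 G#2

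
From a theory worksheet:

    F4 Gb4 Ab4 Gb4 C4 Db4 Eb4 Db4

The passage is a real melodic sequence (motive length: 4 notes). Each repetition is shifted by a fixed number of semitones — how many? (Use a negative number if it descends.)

The 4-note cells begin on F4, C4 — each down a 4th from the last.
Counting half-steps from F4 to C4: -5.

-5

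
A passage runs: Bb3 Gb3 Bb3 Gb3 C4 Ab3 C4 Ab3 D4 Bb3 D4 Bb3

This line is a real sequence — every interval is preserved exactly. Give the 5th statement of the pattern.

Taking 4-note groups, the heads are Bb3, C4, D4: the pattern moves up a 2nd.
Extending up a 2nd: E4 → F#4.
So cell 5 is F#4 D4 F#4 D4.

F#4 D4 F#4 D4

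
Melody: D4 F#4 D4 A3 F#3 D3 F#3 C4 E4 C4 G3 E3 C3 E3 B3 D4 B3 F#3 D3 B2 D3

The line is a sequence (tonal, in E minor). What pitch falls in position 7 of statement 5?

The unit is 7 notes. Position-7 pitches of the 3 shown cells: F#3, E3, D3.
Extending down a 2nd: C3 → B2.

B2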